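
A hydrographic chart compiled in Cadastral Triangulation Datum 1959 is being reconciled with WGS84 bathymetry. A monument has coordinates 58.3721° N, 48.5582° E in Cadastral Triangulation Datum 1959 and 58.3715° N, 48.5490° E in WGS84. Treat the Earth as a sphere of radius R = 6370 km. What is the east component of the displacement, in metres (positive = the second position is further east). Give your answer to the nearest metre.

Δφ = 58.3715° − 58.3721° = -0.0006°; Δλ = 48.5490° − 48.5582° = -0.0092°.
1° along a meridian = πR/180 = 111177 m.
ΔN = Δφ × 111177 = -66.7 m; ΔE = Δλ × 111177 × cos(58.3721°) = -0.0092 × 111177 × 0.524401 = -536.4 m.

ΔE = -536 m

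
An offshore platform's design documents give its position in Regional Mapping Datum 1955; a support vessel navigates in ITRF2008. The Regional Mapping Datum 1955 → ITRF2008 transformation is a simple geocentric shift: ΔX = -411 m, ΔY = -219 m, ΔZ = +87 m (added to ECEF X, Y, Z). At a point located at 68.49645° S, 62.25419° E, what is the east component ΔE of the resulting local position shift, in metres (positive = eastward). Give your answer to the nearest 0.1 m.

At φ = -68.49645°, λ = 62.25419°: sin φ = -0.930395, cos φ = 0.366559, sin λ = 0.885022, cos λ = 0.465550.
ΔE = −sin λ·ΔX + cos λ·ΔY = −(0.885022)·(-411) + (0.465550)·(-219) = 261.79 m.

ΔE = 261.8 m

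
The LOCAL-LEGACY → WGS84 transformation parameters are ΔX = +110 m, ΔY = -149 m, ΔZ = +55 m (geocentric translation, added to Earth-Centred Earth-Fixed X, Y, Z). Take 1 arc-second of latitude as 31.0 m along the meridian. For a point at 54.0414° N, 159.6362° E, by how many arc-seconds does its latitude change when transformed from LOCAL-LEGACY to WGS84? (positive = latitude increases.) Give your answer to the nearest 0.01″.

Δφ = 5.09″

sin φ = 0.809441, cos φ = 0.587201, sin λ = 0.347980, cos λ = -0.937502.
North component: ΔN = −sin φ cos λ·ΔX − sin φ sin λ·ΔY + cos φ·ΔZ = −(0.809441)(-0.937502)(110) − (0.809441)(0.347980)(-149) + (0.587201)(55) = 157.74 m.
1° of latitude spans 3600 × 31.00 = 111600 m, so Δφ = 157.74 / 111600 × 3600 = 5.088″.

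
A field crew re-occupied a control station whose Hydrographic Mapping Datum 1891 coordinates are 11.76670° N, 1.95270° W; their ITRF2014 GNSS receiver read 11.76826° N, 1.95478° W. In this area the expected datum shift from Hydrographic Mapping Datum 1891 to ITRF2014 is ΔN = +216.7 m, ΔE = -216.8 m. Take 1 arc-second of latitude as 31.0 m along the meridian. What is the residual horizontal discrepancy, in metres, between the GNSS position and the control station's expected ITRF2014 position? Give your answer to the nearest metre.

44 m

Observed coordinate differences: Δφ = +0.00156°, Δλ = -0.00208°.
Converting to metres (1° lat = 111600 m, cos φ = 0.978986): observed ΔN = 174.1 m, observed ΔE = -227.3 m.
Subtracting the expected shift leaves a residual of 174.1 − (216.7) = -42.6 m north and -227.3 − (-216.8) = -10.5 m east.
Residual distance = √((-42.6)² + (-10.5)²) = 43.9 m.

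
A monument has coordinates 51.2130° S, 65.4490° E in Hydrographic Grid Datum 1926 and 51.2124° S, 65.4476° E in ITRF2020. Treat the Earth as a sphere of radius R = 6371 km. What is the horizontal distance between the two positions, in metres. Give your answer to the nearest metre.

118 m

Δφ = -51.2124° − -51.2130° = +0.0006°; Δλ = 65.4476° − 65.4490° = -0.0014°.
1° along a meridian = πR/180 = 111195 m.
ΔN = Δφ × 111195 = 66.7 m; ΔE = Δλ × 111195 × cos(-51.2130°) = -0.0014 × 111195 × 0.626427 = -97.5 m.
Distance = √(ΔE² + ΔN²) = √((-97.5)² + 66.7²) = 118.2 m.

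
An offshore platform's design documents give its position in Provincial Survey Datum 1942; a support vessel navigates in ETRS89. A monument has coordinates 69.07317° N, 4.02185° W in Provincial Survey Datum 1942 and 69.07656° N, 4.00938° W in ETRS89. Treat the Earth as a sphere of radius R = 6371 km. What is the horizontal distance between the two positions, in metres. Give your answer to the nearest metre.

622 m

Δφ = 69.07656° − 69.07317° = +0.00339°; Δλ = -4.00938° − -4.02185° = +0.01247°.
1° along a meridian = πR/180 = 111195 m.
ΔN = Δφ × 111195 = 377.0 m; ΔE = Δλ × 111195 × cos(69.07317°) = +0.01247 × 111195 × 0.357175 = 495.3 m.
Distance = √(ΔE² + ΔN²) = √(495.3² + 377.0²) = 622.4 m.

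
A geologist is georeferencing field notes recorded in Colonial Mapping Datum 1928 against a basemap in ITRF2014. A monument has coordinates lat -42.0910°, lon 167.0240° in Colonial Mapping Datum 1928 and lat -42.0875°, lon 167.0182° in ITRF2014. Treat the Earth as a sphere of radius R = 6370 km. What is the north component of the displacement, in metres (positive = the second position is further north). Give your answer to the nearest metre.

ΔN = 389 m

Δφ = -42.0875° − -42.0910° = +0.0035°; Δλ = 167.0182° − 167.0240° = -0.0058°.
1° along a meridian = πR/180 = 111177 m.
ΔN = Δφ × 111177 = 389.1 m; ΔE = Δλ × 111177 × cos(-42.0910°) = -0.0058 × 111177 × 0.742081 = -478.5 m.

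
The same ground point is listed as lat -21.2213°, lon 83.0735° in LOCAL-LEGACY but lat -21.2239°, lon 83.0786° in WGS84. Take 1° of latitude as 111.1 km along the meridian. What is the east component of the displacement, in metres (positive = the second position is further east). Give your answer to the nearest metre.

Δφ = -21.2239° − -21.2213° = -0.0026°; Δλ = 83.0786° − 83.0735° = +0.0051°.
ΔN = Δφ × 111100 = -288.9 m; ΔE = Δλ × 111100 × cos(-21.2213°) = +0.0051 × 111100 × 0.932189 = 528.2 m.

ΔE = 528 m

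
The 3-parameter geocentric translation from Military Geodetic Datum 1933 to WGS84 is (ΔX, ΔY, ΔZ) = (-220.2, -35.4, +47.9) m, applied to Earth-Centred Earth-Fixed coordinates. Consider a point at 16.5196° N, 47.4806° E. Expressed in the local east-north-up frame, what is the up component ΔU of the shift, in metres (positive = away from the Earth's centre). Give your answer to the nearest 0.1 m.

The local up (radial) axis is (cos φ cos λ, cos φ sin λ, sin φ), giving ΔU = -142.677 − 25.015 + 13.620 = -154.07 m.

ΔU = -154.1 m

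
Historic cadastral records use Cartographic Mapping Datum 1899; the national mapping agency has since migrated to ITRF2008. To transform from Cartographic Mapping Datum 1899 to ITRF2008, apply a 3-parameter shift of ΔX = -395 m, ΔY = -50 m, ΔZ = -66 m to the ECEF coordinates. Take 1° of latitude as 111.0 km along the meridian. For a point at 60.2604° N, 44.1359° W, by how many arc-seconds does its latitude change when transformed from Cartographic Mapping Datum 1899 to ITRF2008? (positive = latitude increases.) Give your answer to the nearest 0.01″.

Δφ = 5.94″

sin φ = 0.868289, cos φ = 0.496059, sin λ = -0.696363, cos λ = 0.717690.
North component: ΔN = −sin φ cos λ·ΔX − sin φ sin λ·ΔY + cos φ·ΔZ = −(0.868289)(0.717690)(-395) − (0.868289)(-0.696363)(-50) + (0.496059)(-66) = 183.18 m.
1° of latitude spans 111000 m, so Δφ = 183.18 / 111000 × 3600 = 5.941″.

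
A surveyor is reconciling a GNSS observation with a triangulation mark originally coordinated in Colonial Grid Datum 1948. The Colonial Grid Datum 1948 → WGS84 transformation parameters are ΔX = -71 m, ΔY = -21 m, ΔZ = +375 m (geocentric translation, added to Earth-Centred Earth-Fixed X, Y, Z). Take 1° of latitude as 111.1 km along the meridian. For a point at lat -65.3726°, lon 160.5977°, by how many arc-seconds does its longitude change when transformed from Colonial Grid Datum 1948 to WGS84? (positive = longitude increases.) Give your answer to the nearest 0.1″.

sin φ = -0.909037, cos φ = 0.416716, sin λ = 0.332199, cos λ = -0.943209.
East component: ΔE = −sin λ·ΔX + cos λ·ΔY = −(0.332199)(-71) + (-0.943209)(-21) = 43.39 m.
1° of latitude spans 111100 m; at latitude φ, 1° of longitude spans that × cos φ = 46297.1 m, so Δλ = 43.39 / 46297.1 × 3600 = 3.374″.

Δλ = 3.4″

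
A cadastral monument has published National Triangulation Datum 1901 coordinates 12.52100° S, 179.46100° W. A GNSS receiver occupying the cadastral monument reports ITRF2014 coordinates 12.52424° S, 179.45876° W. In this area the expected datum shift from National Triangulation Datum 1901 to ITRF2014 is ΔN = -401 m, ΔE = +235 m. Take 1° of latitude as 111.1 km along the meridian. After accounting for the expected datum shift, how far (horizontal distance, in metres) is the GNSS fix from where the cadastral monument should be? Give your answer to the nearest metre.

Observed coordinate differences: Δφ = -0.00324°, Δλ = +0.00224°.
Converting to metres (1° lat = 111100 m, cos φ = 0.976217): observed ΔN = -360.0 m, observed ΔE = 242.9 m.
Subtracting the expected shift leaves a residual of -360.0 − (-401) = 41.0 m north and 242.9 − (235) = 7.9 m east.
Residual distance = √(41.0² + 7.9²) = 41.8 m.

42 m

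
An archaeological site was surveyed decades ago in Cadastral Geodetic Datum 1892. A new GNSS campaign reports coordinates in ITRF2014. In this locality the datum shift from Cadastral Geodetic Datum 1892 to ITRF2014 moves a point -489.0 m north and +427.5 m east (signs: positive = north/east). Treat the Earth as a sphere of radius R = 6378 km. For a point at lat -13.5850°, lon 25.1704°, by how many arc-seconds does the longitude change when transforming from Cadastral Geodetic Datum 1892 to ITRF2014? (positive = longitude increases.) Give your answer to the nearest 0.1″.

Δλ = 14.2″

At latitude -13.5850°, cos φ = 0.972023.
One radian of longitude at latitude φ spans R cos φ, so Δλ = ΔE / (R cos φ) = 427.5 / (6378000 × 0.972023) = 6.8957e-05 rad = 14.223″.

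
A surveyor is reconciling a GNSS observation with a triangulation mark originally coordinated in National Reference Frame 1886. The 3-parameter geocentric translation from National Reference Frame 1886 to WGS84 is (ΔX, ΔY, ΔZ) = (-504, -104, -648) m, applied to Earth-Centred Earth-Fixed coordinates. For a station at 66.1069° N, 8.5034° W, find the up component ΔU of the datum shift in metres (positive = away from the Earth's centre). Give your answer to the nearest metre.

ΔU = -788 m

The local up (radial) axis is (cos φ cos λ, cos φ sin λ, sin φ), giving ΔU = -201.892 + 6.229 − 592.468 = -788.13 m.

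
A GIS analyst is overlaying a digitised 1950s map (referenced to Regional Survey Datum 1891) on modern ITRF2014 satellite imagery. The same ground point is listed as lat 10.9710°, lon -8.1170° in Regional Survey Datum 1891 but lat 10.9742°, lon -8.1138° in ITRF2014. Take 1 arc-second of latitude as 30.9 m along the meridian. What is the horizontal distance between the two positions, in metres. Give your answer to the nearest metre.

Δφ = 10.9742° − 10.9710° = +0.0032°; Δλ = -8.1138° − -8.1170° = +0.0032°.
1° of latitude = 3600 × 30.90 = 111240 m.
ΔN = Δφ × 111240 = 356.0 m; ΔE = Δλ × 111240 × cos(10.9710°) = +0.0032 × 111240 × 0.981724 = 349.5 m.
Distance = √(ΔE² + ΔN²) = √(349.5² + 356.0²) = 498.8 m.

499 m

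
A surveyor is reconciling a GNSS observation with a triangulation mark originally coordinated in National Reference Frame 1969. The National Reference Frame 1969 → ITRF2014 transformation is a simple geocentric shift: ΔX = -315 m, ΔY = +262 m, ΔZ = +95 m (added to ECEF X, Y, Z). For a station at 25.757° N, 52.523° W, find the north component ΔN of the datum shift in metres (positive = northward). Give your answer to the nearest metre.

The local north axis is (−sin φ cos λ, −sin φ sin λ, cos φ), giving ΔN = 83.287 + 90.354 + 85.561 = 259.20 m.

ΔN = 259 m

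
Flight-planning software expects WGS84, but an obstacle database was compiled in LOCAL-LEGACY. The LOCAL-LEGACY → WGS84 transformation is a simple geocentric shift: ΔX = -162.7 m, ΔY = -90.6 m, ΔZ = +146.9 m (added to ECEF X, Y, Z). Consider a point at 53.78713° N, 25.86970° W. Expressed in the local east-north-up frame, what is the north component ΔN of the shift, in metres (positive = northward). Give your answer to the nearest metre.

ΔN = 173 m

At φ = 53.78713°, λ = -25.86970°: sin φ = 0.806828, cos φ = 0.590787, sin λ = -0.436326, cos λ = 0.899789.
ΔN = −sin φ cos λ·ΔX − sin φ sin λ·ΔY + cos φ·ΔZ = −(0.806828)(0.899789)(-162.7) − (0.806828)(-0.436326)(-90.6) + (0.590787)(146.9) = 173.01 m.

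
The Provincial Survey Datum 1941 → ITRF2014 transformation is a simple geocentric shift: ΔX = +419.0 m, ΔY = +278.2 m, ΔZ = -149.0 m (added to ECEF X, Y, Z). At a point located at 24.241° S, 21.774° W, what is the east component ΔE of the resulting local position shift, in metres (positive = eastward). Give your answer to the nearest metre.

The local east axis at (φ, λ) is (−sin λ, cos λ, 0), so ΔE = −sin(-21.774°)·419.0 + cos(-21.774°)·278.2 = 413.78 m.

ΔE = 414 m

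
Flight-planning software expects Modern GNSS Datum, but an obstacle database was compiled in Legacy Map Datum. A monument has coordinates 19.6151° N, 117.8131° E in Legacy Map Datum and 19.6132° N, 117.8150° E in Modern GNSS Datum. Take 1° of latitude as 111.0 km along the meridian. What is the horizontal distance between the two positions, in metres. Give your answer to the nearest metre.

Δφ = 19.6132° − 19.6151° = -0.0019°; Δλ = 117.8150° − 117.8131° = +0.0019°.
ΔN = Δφ × 111000 = -210.9 m; ΔE = Δλ × 111000 × cos(19.6151°) = +0.0019 × 111000 × 0.941969 = 198.7 m.
Distance = √(ΔE² + ΔN²) = √(198.7² + (-210.9)²) = 289.7 m.

290 m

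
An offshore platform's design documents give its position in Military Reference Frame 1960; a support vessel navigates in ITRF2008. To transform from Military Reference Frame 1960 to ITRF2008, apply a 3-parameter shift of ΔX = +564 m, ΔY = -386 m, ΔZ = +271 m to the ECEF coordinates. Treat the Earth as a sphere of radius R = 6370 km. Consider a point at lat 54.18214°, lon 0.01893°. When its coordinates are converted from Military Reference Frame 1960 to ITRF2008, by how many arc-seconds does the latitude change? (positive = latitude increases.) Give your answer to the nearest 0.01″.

Δφ = -9.67″

sin φ = 0.810881, cos φ = 0.585210, sin λ = 0.000330, cos λ = 1.000000.
North component: ΔN = −sin φ cos λ·ΔX − sin φ sin λ·ΔY + cos φ·ΔZ = −(0.810881)(1.000000)(564) − (0.810881)(0.000330)(-386) + (0.585210)(271) = -298.64 m.
1° of latitude spans πR/180 = 111177 m, so Δφ = -298.64 / 111177 × 3600 = -9.670″.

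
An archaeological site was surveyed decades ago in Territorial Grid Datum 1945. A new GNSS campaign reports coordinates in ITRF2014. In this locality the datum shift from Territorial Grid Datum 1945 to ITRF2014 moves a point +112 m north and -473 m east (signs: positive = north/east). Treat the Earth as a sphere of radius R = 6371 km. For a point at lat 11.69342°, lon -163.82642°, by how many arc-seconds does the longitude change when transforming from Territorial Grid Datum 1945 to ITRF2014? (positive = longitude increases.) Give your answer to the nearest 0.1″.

Δλ = -15.6″

At latitude 11.69342°, cos φ = 0.979246.
One radian of longitude at latitude φ spans R cos φ, so Δλ = ΔE / (R cos φ) = -473.0 / (6371000 × 0.979246) = -7.5816e-05 rad = -15.638″.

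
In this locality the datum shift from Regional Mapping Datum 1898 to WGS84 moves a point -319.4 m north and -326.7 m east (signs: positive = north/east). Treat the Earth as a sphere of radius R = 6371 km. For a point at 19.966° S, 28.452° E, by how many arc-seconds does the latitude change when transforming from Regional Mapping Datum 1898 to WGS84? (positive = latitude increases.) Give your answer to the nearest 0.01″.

Δφ = -10.34″

On a sphere of radius R, 1 rad of latitude = R, so Δφ = ΔN / R = -319.4 / 6371000 = -5.0133e-05 rad = -10.341″.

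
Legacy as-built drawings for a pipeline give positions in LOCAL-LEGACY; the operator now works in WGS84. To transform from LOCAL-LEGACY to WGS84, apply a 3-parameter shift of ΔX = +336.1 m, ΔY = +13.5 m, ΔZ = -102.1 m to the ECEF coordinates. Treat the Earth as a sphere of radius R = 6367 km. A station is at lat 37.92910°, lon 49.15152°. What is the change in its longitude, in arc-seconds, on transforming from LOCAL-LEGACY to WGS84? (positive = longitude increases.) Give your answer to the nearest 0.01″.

Δλ = -10.08″

sin φ = 0.614686, cos φ = 0.788772, sin λ = 0.756442, cos λ = 0.654061.
East component: ΔE = −sin λ·ΔX + cos λ·ΔY = −(0.756442)(336.1) + (0.654061)(13.5) = -245.41 m.
1° of latitude spans πR/180 = 111125 m; at latitude φ, 1° of longitude spans that × cos φ = 87652.4 m, so Δλ = -245.41 / 87652.4 × 3600 = -10.079″.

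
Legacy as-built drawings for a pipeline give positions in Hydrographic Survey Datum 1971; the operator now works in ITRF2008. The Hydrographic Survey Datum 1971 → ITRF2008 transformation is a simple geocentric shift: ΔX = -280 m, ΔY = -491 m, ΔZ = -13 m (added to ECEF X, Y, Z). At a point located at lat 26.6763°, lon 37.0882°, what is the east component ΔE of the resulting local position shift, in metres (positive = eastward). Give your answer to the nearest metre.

At φ = 26.6763°, λ = 37.0882°: sin φ = 0.448949, cos φ = 0.893557, sin λ = 0.603044, cos λ = 0.797708.
ΔE = −sin λ·ΔX + cos λ·ΔY = −(0.603044)·(-280) + (0.797708)·(-491) = -222.82 m.

ΔE = -223 m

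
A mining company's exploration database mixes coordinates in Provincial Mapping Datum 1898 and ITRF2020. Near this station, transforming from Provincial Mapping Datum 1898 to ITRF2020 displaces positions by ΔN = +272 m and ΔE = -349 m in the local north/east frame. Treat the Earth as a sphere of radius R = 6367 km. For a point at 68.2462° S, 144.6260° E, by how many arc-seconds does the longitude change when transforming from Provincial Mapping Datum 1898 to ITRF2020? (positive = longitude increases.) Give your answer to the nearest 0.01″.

At latitude -68.2462°, cos φ = 0.370619.
One radian of longitude at latitude φ spans R cos φ, so Δλ = ΔE / (R cos φ) = -349.0 / (6367000 × 0.370619) = -1.4790e-04 rad = -30.506″.

Δλ = -30.51″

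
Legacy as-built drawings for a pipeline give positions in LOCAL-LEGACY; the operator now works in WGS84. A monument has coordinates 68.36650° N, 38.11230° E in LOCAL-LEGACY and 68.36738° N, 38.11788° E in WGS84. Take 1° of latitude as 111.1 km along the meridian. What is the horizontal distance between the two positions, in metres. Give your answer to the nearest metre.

Δφ = 68.36738° − 68.36650° = +0.00088°; Δλ = 38.11788° − 38.11230° = +0.00558°.
ΔN = Δφ × 111100 = 97.8 m; ΔE = Δλ × 111100 × cos(68.36650°) = +0.00558 × 111100 × 0.368668 = 228.6 m.
Distance = √(ΔE² + ΔN²) = √(228.6² + 97.8²) = 248.6 m.

249 m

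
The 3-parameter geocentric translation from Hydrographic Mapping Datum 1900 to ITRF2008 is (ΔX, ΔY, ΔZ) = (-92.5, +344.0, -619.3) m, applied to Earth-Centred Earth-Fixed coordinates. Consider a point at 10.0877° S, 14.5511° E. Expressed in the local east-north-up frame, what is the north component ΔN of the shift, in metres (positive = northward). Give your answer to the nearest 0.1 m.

The local north axis is (−sin φ cos λ, −sin φ sin λ, cos φ), giving ΔN = -15.682 + 15.138 − 609.726 = -610.27 m.

ΔN = -610.3 m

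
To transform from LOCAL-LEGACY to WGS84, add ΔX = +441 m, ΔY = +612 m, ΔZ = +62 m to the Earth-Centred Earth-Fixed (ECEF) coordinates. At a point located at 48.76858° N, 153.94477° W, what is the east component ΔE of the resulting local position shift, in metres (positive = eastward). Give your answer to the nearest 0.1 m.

ΔE = -356.1 m

The local east axis at (φ, λ) is (−sin λ, cos λ, 0), so ΔE = −sin(-153.94477°)·441 + cos(-153.94477°)·612 = -356.10 m.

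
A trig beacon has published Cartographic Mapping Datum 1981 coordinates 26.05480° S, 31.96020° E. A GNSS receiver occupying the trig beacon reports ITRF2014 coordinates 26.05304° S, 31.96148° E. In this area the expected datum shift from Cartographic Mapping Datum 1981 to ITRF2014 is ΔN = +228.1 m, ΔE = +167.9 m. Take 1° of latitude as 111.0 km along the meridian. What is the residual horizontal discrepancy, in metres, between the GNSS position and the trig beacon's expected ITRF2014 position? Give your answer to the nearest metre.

52 m

Observed coordinate differences: Δφ = +0.00176°, Δλ = +0.00128°.
Converting to metres (1° lat = 111000 m, cos φ = 0.898374): observed ΔN = 195.4 m, observed ΔE = 127.6 m.
Subtracting the expected shift leaves a residual of 195.4 − (228.1) = -32.7 m north and 127.6 − (167.9) = -40.3 m east.
Residual distance = √((-32.7)² + (-40.3)²) = 51.9 m.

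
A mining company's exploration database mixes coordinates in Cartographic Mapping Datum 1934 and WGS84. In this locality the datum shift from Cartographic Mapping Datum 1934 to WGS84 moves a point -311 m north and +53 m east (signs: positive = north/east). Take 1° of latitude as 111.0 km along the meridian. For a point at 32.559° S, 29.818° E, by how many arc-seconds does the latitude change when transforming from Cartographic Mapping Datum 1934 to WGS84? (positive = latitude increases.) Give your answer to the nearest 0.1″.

1° of latitude = 111.0 km, so Δφ = -311.0 / 111000 = -0.0028018° = -10.086″.

Δφ = -10.1″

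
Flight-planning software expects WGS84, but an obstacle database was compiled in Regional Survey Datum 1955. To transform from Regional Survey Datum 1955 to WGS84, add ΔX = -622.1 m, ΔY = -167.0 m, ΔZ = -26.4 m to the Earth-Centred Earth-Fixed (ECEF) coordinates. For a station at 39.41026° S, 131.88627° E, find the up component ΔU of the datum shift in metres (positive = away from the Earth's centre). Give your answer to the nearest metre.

At φ = -39.41026°, λ = 131.88627°: sin φ = -0.634869, cos φ = 0.772620, sin λ = 0.744472, cos λ = -0.667654.
ΔU = cos φ cos λ·ΔX + cos φ sin λ·ΔY + sin φ·ΔZ = (0.772620)(-0.667654)(-622.1) + (0.772620)(0.744472)(-167.0) + (-0.634869)(-26.4) = 241.61 m.

ΔU = 242 m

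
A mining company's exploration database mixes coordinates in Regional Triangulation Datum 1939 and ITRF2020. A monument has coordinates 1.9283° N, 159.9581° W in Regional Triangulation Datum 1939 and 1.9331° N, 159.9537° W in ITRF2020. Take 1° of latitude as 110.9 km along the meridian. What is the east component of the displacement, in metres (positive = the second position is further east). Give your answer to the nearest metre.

ΔE = 488 m

Δφ = 1.9331° − 1.9283° = +0.0048°; Δλ = -159.9537° − -159.9581° = +0.0044°.
ΔN = Δφ × 110900 = 532.3 m; ΔE = Δλ × 110900 × cos(1.9283°) = +0.0044 × 110900 × 0.999434 = 487.7 m.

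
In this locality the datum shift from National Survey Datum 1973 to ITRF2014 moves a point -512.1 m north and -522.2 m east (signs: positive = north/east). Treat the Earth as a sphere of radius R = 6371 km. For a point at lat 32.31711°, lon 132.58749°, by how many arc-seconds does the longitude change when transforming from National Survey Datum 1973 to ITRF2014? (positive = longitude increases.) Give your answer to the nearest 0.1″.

Δλ = -20.0″

At latitude 32.31711°, cos φ = 0.845102.
One radian of longitude at latitude φ spans R cos φ, so Δλ = ΔE / (R cos φ) = -522.2 / (6371000 × 0.845102) = -9.6988e-05 rad = -20.005″.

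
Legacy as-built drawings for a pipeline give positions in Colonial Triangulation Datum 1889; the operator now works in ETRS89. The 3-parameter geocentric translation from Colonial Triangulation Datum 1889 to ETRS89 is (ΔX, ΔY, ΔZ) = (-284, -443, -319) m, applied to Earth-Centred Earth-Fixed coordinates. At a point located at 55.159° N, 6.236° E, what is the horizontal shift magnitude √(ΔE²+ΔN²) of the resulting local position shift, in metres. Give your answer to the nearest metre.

419 m

At φ = 55.159°, λ = 6.236°: sin φ = 0.820741, cos φ = 0.571301, sin λ = 0.108624, cos λ = 0.994083.
ΔE = −sin λ·ΔX + cos λ·ΔY = −(0.108624)·(-284) + (0.994083)·(-443) = -409.53 m.
ΔN = −sin φ cos λ·ΔX − sin φ sin λ·ΔY + cos φ·ΔZ = −(0.820741)(0.994083)(-284) − (0.820741)(0.108624)(-443) + (0.571301)(-319) = 88.96 m.
Horizontal magnitude = √(ΔE² + ΔN²) = √((-409.53)² + 88.96²) = 419.08 m.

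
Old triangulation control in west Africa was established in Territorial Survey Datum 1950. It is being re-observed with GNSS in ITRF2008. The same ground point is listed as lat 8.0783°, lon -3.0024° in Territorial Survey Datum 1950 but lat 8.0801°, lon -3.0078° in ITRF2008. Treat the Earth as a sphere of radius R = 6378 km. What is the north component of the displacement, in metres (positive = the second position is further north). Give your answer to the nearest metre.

ΔN = 200 m

Δφ = 8.0801° − 8.0783° = +0.0018°; Δλ = -3.0078° − -3.0024° = -0.0054°.
1° along a meridian = πR/180 = 111317 m.
ΔN = Δφ × 111317 = 200.4 m; ΔE = Δλ × 111317 × cos(8.0783°) = -0.0054 × 111317 × 0.990077 = -595.1 m.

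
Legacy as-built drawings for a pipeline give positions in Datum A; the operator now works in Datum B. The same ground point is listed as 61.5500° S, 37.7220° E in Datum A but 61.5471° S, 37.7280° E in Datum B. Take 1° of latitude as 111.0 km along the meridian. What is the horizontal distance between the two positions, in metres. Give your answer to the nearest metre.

Δφ = -61.5471° − -61.5500° = +0.0029°; Δλ = 37.7280° − 37.7220° = +0.0060°.
ΔN = Δφ × 111000 = 321.9 m; ΔE = Δλ × 111000 × cos(-61.5500°) = +0.0060 × 111000 × 0.476392 = 317.3 m.
Distance = √(ΔE² + ΔN²) = √(317.3² + 321.9²) = 452.0 m.

452 m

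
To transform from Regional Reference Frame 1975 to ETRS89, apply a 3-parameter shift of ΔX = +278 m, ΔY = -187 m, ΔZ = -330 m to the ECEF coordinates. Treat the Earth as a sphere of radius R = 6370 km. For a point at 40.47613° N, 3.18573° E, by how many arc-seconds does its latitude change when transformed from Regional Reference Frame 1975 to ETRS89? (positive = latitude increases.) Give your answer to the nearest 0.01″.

Δφ = -13.74″

sin φ = 0.649131, cos φ = 0.760676, sin λ = 0.055573, cos λ = 0.998455.
North component: ΔN = −sin φ cos λ·ΔX − sin φ sin λ·ΔY + cos φ·ΔZ = −(0.649131)(0.998455)(278) − (0.649131)(0.055573)(-187) + (0.760676)(-330) = -424.46 m.
1° of latitude spans πR/180 = 111177 m, so Δφ = -424.46 / 111177 × 3600 = -13.744″.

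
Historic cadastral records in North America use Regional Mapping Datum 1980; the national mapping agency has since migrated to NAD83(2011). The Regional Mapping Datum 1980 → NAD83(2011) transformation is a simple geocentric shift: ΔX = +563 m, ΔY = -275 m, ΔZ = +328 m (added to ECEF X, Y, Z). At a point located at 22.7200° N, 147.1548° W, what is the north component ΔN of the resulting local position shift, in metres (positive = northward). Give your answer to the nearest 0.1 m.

ΔN = 427.6 m

At φ = 22.7200°, λ = -147.1548°: sin φ = 0.386228, cos φ = 0.922403, sin λ = -0.542371, cos λ = -0.840139.
ΔN = −sin φ cos λ·ΔX − sin φ sin λ·ΔY + cos φ·ΔZ = −(0.386228)(-0.840139)(563) − (0.386228)(-0.542371)(-275) + (0.922403)(328) = 427.63 m.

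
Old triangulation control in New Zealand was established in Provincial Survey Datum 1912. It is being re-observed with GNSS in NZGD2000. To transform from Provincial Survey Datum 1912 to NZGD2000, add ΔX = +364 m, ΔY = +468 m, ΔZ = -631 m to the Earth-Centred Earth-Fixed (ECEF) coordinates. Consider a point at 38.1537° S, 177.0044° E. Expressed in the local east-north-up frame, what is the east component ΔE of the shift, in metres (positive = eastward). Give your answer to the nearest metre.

ΔE = -486 m

The local east axis at (φ, λ) is (−sin λ, cos λ, 0), so ΔE = −sin(177.0044°)·364 + cos(177.0044°)·468 = -486.38 m.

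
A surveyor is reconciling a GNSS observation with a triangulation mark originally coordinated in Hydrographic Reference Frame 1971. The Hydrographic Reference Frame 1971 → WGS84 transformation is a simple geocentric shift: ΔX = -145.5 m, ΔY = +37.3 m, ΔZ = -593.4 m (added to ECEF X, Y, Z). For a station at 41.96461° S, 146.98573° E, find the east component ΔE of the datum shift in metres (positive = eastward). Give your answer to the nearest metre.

ΔE = 48 m

The local east axis at (φ, λ) is (−sin λ, cos λ, 0), so ΔE = −sin(146.98573°)·(-145.5) + cos(146.98573°)·37.3 = 48.00 m.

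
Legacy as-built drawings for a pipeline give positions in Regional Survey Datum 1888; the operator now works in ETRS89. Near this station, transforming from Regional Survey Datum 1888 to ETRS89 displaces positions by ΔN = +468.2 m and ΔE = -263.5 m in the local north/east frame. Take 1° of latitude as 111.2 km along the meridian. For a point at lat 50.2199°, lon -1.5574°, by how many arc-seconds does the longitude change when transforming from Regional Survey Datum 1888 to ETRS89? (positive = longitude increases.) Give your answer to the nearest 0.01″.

At latitude 50.2199°, cos φ = 0.639843.
1° of longitude at this latitude = 111.2 × cos φ = 71.15 km, so Δλ = -263.5 / 71150.5 = -0.0037034° = -13.332″.

Δλ = -13.33″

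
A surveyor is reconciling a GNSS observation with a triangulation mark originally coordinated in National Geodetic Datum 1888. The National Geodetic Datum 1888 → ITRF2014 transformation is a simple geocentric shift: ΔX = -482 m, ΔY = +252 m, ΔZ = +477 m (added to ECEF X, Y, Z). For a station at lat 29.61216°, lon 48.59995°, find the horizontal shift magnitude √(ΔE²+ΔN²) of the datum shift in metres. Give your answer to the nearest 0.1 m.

712.9 m

The local east axis at (φ, λ) is (−sin λ, cos λ, 0), so ΔE = −sin(48.59995°)·(-482) + cos(48.59995°)·252 = 528.20 m.
The local north axis is (−sin φ cos λ, −sin φ sin λ, cos φ), giving ΔN = 157.504 − 93.404 + 414.699 = 478.80 m.
Horizontal magnitude = √(ΔE² + ΔN²) = √(528.20² + 478.80²) = 712.92 m.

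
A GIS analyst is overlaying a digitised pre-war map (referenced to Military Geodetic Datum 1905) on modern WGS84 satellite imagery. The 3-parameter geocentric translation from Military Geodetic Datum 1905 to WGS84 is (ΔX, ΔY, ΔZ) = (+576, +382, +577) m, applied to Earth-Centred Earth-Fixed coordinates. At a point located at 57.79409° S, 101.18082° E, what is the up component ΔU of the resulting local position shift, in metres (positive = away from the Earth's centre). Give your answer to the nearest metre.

ΔU = -348 m

The local up (radial) axis is (cos φ cos λ, cos φ sin λ, sin φ), giving ΔU = -59.527 + 199.728 − 488.222 = -348.02 m.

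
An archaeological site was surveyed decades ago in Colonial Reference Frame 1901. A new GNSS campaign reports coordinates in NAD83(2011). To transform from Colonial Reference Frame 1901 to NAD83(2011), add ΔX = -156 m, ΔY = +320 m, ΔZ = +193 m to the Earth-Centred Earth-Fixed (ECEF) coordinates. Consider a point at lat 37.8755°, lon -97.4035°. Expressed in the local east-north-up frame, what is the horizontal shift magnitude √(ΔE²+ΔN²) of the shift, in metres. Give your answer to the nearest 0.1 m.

The local east axis at (φ, λ) is (−sin λ, cos λ, 0), so ΔE = −sin(-97.4035°)·(-156) + cos(-97.4035°)·320 = -195.93 m.
The local north axis is (−sin φ cos λ, −sin φ sin λ, cos φ), giving ΔN = -12.341 + 194.825 + 152.344 = 334.83 m.
Horizontal magnitude = √(ΔE² + ΔN²) = √((-195.93)² + 334.83²) = 387.94 m.

387.9 m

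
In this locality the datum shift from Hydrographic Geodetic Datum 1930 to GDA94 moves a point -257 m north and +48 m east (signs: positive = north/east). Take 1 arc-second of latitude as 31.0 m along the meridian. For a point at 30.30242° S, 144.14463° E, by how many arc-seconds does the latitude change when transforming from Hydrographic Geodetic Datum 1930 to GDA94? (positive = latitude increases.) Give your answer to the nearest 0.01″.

1″ of latitude = 31.00 m, so Δφ = -257.0 / 31.00 = -8.290″.

Δφ = -8.29″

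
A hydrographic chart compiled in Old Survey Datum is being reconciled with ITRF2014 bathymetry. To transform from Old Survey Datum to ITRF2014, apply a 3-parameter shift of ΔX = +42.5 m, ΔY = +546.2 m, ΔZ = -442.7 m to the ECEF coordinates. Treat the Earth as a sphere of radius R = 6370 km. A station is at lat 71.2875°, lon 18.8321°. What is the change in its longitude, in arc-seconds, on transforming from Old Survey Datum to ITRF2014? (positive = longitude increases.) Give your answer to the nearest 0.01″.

Δλ = 50.79″

sin φ = 0.947140, cos φ = 0.320820, sin λ = 0.322796, cos λ = 0.946469.
East component: ΔE = −sin λ·ΔX + cos λ·ΔY = −(0.322796)(42.5) + (0.946469)(546.2) = 503.24 m.
1° of latitude spans πR/180 = 111177 m; at latitude φ, 1° of longitude spans that × cos φ = 35667.9 m, so Δλ = 503.24 / 35667.9 × 3600 = 50.793″.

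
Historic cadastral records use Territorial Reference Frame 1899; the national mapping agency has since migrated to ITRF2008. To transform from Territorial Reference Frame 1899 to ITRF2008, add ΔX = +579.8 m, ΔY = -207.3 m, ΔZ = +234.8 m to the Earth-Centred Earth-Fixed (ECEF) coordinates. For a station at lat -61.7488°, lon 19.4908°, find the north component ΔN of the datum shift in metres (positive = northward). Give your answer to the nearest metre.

At φ = -61.7488°, λ = 19.4908°: sin φ = -0.880881, cos φ = 0.473338, sin λ = 0.333655, cos λ = 0.942695.
ΔN = −sin φ cos λ·ΔX − sin φ sin λ·ΔY + cos φ·ΔZ = −(-0.880881)(0.942695)(579.8) − (-0.880881)(0.333655)(-207.3) + (0.473338)(234.8) = 531.68 m.

ΔN = 532 m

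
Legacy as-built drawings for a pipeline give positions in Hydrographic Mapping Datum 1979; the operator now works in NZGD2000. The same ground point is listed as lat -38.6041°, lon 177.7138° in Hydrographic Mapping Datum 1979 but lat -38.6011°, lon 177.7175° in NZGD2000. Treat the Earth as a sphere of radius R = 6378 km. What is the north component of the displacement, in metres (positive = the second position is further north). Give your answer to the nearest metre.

Δφ = -38.6011° − -38.6041° = +0.0030°; Δλ = 177.7175° − 177.7138° = +0.0037°.
1° along a meridian = πR/180 = 111317 m.
ΔN = Δφ × 111317 = 334.0 m; ΔE = Δλ × 111317 × cos(-38.6041°) = +0.0037 × 111317 × 0.781476 = 321.9 m.

ΔN = 334 m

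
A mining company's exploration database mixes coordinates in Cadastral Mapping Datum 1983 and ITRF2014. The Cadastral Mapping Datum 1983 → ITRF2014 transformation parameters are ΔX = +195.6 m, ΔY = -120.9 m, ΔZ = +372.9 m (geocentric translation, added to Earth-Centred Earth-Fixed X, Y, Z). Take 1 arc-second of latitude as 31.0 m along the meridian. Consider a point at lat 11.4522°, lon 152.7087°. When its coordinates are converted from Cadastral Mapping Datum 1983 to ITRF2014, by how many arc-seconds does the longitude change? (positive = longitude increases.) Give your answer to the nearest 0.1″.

sin φ = 0.198550, cos φ = 0.980091, sin λ = 0.458515, cos λ = -0.888687.
East component: ΔE = −sin λ·ΔX + cos λ·ΔY = −(0.458515)(195.6) + (-0.888687)(-120.9) = 17.76 m.
1° of latitude spans 3600 × 31.00 = 111600 m; at latitude φ, 1° of longitude spans that × cos φ = 109378.1 m, so Δλ = 17.76 / 109378.1 × 3600 = 0.584″.

Δλ = 0.6″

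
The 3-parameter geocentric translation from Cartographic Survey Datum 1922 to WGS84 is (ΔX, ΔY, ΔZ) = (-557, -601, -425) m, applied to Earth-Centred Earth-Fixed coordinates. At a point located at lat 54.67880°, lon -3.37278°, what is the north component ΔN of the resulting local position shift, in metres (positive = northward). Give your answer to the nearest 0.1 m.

ΔN = 179.1 m

The local north axis is (−sin φ cos λ, −sin φ sin λ, cos φ), giving ΔN = 453.682 − 28.850 − 245.718 = 179.11 m.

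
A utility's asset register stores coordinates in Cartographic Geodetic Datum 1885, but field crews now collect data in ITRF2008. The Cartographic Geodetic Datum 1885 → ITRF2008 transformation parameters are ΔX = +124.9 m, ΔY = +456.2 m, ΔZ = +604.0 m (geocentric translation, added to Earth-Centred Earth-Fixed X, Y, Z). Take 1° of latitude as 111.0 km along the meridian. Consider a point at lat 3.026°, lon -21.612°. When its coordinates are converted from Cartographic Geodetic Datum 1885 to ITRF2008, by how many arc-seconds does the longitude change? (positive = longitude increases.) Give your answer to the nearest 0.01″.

Δλ = 15.27″

sin φ = 0.052789, cos φ = 0.998606, sin λ = -0.368319, cos λ = 0.929699.
East component: ΔE = −sin λ·ΔX + cos λ·ΔY = −(-0.368319)(124.9) + (0.929699)(456.2) = 470.13 m.
1° of latitude spans 111000 m; at latitude φ, 1° of longitude spans that × cos φ = 110845.2 m, so Δλ = 470.13 / 110845.2 × 3600 = 15.269″.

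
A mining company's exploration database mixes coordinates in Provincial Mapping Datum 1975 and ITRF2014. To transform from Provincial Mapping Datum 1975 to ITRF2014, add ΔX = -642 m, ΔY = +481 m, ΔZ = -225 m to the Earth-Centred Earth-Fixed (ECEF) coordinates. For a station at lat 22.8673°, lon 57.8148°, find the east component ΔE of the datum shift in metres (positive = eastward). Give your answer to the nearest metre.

At φ = 22.8673°, λ = 57.8148°: sin φ = 0.388598, cos φ = 0.921407, sin λ = 0.846331, cos λ = 0.532658.
ΔE = −sin λ·ΔX + cos λ·ΔY = −(0.846331)·(-642) + (0.532658)·(481) = 799.55 m.

ΔE = 800 m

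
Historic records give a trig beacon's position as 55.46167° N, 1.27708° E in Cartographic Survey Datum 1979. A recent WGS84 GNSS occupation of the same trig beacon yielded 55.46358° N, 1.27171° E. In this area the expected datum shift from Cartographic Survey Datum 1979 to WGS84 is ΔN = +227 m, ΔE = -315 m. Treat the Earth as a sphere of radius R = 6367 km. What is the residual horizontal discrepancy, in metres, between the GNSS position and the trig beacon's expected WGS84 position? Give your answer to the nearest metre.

28 m

Observed coordinate differences: Δφ = +0.00191°, Δλ = -0.00537°.
Converting to metres (1° lat = 111125 m, cos φ = 0.566957): observed ΔN = 212.2 m, observed ΔE = -338.3 m.
Subtracting the expected shift leaves a residual of 212.2 − (227) = -14.8 m north and -338.3 − (-315) = -23.3 m east.
Residual distance = √((-14.8)² + (-23.3)²) = 27.6 m.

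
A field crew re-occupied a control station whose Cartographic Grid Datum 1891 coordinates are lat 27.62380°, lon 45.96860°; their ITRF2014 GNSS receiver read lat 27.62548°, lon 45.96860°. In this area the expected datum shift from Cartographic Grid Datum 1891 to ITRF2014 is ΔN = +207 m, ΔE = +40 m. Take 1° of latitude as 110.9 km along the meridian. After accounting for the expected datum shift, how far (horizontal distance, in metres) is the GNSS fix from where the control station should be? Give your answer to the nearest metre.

45 m

Observed coordinate differences: Δφ = +0.00168°, Δλ = +0.00000°.
Converting to metres (1° lat = 110900 m, cos φ = 0.886011): observed ΔN = 186.3 m, observed ΔE = 0.0 m.
Subtracting the expected shift leaves a residual of 186.3 − (207) = -20.7 m north and 0.0 − (40) = -40.0 m east.
Residual distance = √((-20.7)² + (-40.0)²) = 45.0 m.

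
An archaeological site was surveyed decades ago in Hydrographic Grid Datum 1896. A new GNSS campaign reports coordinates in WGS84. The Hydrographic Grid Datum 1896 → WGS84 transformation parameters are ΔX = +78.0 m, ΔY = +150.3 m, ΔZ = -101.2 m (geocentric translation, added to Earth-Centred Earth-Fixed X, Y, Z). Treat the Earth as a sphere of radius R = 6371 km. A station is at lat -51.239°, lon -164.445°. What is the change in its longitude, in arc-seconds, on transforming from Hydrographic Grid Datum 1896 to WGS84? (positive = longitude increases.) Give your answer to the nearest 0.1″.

Δλ = -6.4″

sin φ = -0.779764, cos φ = 0.626073, sin λ = -0.268163, cos λ = -0.963373.
East component: ΔE = −sin λ·ΔX + cos λ·ΔY = −(-0.268163)(78.0) + (-0.963373)(150.3) = -123.88 m.
1° of latitude spans πR/180 = 111195 m; at latitude φ, 1° of longitude spans that × cos φ = 69616.2 m, so Δλ = -123.88 / 69616.2 × 3600 = -6.406″.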